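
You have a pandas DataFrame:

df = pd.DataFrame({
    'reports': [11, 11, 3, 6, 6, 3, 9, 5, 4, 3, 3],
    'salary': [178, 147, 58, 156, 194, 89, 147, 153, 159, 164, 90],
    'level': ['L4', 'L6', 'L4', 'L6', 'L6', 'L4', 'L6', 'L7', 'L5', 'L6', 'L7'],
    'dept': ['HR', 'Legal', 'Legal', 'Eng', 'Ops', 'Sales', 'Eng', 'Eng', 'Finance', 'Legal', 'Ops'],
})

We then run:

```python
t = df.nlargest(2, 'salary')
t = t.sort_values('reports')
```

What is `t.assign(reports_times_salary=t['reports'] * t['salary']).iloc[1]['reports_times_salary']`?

1958

take 2 rows with largest salary:
   reports  salary level dept
4        6     194    L6  Ops
0       11     178    L4   HR
sort by reports:
   reports  salary level dept
4        6     194    L6  Ops
0       11     178    L4   HR
add column reports_times_salary = t['reports'] * t['salary']:
   reports  salary level dept  reports_times_salary
4        6     194    L6  Ops                  1164
0       11     178    L4   HR                  1958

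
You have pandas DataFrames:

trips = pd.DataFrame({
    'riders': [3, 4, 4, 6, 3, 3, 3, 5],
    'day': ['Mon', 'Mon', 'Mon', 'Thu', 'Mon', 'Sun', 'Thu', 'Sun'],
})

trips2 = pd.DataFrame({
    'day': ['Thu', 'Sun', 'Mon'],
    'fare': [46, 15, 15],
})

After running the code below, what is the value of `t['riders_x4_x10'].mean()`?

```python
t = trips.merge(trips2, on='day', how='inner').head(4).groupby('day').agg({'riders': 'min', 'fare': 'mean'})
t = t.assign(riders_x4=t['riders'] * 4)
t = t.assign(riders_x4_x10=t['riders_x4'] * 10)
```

180.0

merge on 'day' (how='inner') → 8 rows:
   riders  day  fare
0       3  Mon    15
1       4  Mon    15
2       4  Mon    15
3       6  Thu    46
4       3  Mon    15
5       3  Sun    15
6       3  Thu    46
7       5  Sun    15
take first 4 rows:
   riders  day  fare
0       3  Mon    15
1       4  Mon    15
2       4  Mon    15
3       6  Thu    46
group by day: min(riders), mean(fare):
     riders  fare
day              
Mon       3  15.0
Thu       6  46.0
add column riders_x4 = t['riders'] * 4:
     riders  fare  riders_x4
day                         
Mon       3  15.0         12
Thu       6  46.0         24
add column riders_x4_x10 = t['riders_x4'] * 10:
     riders  fare  riders_x4  riders_x4_x10
day                                        
Mon       3  15.0         12            120
Thu       6  46.0         24            240
So mean() = 180.0.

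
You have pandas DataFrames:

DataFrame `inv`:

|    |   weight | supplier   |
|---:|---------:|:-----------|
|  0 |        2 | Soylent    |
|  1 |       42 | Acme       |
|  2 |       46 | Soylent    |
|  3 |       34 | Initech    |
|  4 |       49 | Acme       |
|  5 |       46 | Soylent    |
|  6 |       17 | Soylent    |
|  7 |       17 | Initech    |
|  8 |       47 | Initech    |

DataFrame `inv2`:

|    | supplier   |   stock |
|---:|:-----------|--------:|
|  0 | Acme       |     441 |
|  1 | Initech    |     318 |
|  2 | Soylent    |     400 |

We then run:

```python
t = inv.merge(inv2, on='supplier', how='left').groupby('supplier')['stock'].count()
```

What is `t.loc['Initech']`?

3

merge on 'supplier' (how='left') → 9 rows:
   weight supplier  stock
0       2  Soylent    400
1      42     Acme    441
2      46  Soylent    400
3      34  Initech    318
4      49     Acme    441
5      46  Soylent    400
6      17  Soylent    400
7      17  Initech    318
8      47  Initech    318
group by supplier, count of stock:
supplier
Acme       2
Initech    3
Soylent    4
Name: stock, dtype: int64
Finally, value at index 'Initech' = 3.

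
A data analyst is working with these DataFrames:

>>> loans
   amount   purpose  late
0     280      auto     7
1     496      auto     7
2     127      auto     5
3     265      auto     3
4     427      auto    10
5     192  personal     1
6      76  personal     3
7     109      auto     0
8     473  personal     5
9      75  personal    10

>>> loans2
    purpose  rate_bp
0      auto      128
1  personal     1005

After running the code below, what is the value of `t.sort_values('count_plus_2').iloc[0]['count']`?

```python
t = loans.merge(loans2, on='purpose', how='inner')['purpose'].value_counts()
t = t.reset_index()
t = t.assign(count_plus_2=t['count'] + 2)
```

4

merge on 'purpose' (how='inner') → 10 rows:
   amount   purpose  late  rate_bp
0     280      auto     7      128
1     496      auto     7      128
2     127      auto     5      128
3     265      auto     3      128
4     427      auto    10      128
5     192  personal     1     1005
6      76  personal     3     1005
7     109      auto     0      128
8     473  personal     5     1005
9      75  personal    10     1005
value_counts of purpose:
purpose
auto        6
personal    4
Name: count, dtype: int64
reset_index():
    purpose  count
0      auto      6
1  personal      4
add column count_plus_2 = t['count'] + 2:
    purpose  count  count_plus_2
0      auto      6             8
1  personal      4             6
sort by count_plus_2:
    purpose  count  count_plus_2
1  personal      4             6
0      auto      6             8
Then the value at position 0, column 'count': 4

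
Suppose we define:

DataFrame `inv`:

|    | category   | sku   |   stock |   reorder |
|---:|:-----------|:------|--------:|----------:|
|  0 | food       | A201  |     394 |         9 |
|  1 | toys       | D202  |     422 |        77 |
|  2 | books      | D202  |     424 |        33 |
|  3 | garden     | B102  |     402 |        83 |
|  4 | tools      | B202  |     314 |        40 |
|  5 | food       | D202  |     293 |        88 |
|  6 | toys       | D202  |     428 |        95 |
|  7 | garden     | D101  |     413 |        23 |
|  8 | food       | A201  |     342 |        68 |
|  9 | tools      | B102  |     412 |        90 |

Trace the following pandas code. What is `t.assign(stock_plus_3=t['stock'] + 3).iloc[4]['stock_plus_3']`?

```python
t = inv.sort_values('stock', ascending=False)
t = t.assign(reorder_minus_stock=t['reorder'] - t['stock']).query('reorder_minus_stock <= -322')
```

415

sort by stock descending:
  category   sku  stock  reorder
6     toys  D202    428       95
2    books  D202    424       33
1     toys  D202    422       77
7   garden  D101    413       23
9    tools  B102    412       90
3   garden  B102    402       83
0     food  A201    394        9
8     food  A201    342       68
4    tools  B202    314       40
5     food  D202    293       88
add column reorder_minus_stock = t['reorder'] - t['stock']:
  category   sku  stock  reorder  reorder_minus_stock
6     toys  D202    428       95                 -333
2    books  D202    424       33                 -391
1     toys  D202    422       77                 -345
7   garden  D101    413       23                 -390
9    tools  B102    412       90                 -322
3   garden  B102    402       83                 -319
0     food  A201    394        9                 -385
8     food  A201    342       68                 -274
4    tools  B202    314       40                 -274
5     food  D202    293       88                 -205
filter rows where reorder_minus_stock <= -322:
  category   sku  stock  reorder  reorder_minus_stock
6     toys  D202    428       95                 -333
2    books  D202    424       33                 -391
1     toys  D202    422       77                 -345
7   garden  D101    413       23                 -390
9    tools  B102    412       90                 -322
0     food  A201    394        9                 -385
add column stock_plus_3 = t['stock'] + 3:
  category   sku  stock  reorder  reorder_minus_stock  stock_plus_3
6     toys  D202    428       95                 -333           431
2    books  D202    424       33                 -391           427
1     toys  D202    422       77                 -345           425
7   garden  D101    413       23                 -390           416
9    tools  B102    412       90                 -322           415
0     food  A201    394        9                 -385           397
Taking the value at position 4, column 'stock_plus_3' gives 415.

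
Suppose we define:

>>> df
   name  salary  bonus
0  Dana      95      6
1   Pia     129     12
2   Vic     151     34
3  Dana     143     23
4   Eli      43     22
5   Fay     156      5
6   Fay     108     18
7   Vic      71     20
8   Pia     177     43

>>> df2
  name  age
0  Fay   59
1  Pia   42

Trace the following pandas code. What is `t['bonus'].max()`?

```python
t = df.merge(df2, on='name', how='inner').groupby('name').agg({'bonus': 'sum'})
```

merge on 'name' (how='inner') → 4 rows:
  name  salary  bonus  age
0  Pia     129     12   42
1  Fay     156      5   59
2  Fay     108     18   59
3  Pia     177     43   42
group by name, sum of bonus:
      bonus
name       
Fay      23
Pia      55
Then the max of column 'bonus': 55

55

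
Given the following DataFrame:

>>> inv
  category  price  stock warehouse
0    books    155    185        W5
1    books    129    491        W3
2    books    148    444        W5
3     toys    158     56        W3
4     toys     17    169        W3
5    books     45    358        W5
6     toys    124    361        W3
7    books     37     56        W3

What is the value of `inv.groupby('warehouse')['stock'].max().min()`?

444

group by warehouse, max of stock:
warehouse
W3    491
W5    444
Name: stock, dtype: int64
Reading off the min of the resulting series, we get 444.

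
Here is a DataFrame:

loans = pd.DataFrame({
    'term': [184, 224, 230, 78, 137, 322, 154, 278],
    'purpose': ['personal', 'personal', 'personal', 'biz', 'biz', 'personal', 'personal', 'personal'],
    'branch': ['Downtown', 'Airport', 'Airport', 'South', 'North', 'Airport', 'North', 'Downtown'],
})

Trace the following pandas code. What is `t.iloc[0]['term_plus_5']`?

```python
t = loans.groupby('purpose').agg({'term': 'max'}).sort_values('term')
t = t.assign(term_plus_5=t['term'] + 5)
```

142

group by purpose, max of term:
          term
purpose       
biz        137
personal   322
sort by term:
          term
purpose       
biz        137
personal   322
add column term_plus_5 = t['term'] + 5:
          term  term_plus_5
purpose                    
biz        137          142
personal   322          327
Hence 142.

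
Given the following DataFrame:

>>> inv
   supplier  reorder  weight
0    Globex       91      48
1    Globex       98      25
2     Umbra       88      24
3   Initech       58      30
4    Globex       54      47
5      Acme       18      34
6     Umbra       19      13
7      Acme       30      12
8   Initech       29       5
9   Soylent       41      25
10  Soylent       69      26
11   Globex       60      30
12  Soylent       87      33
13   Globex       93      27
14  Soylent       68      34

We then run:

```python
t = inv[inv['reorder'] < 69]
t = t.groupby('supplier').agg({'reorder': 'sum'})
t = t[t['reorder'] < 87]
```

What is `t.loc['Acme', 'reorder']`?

filter rows where reorder < 69:
   supplier  reorder  weight
3   Initech       58      30
4    Globex       54      47
5      Acme       18      34
6     Umbra       19      13
7      Acme       30      12
8   Initech       29       5
9   Soylent       41      25
11   Globex       60      30
14  Soylent       68      34
group by supplier, sum of reorder:
          reorder
supplier         
Acme           48
Globex        114
Initech        87
Soylent       109
Umbra          19
filter rows where reorder < 87:
          reorder
supplier         
Acme           48
Umbra          19
So loc['Acme', 'reorder'] = 48.

48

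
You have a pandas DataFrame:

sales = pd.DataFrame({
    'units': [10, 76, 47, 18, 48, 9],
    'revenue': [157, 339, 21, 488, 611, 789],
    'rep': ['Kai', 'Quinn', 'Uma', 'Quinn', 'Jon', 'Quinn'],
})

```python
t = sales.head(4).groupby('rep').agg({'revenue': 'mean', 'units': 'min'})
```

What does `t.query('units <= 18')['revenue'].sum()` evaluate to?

take first 4 rows:
   units  revenue    rep
0     10      157    Kai
1     76      339  Quinn
2     47       21    Uma
3     18      488  Quinn
group by rep: mean(revenue), min(units):
       revenue  units
rep                  
Kai      157.0     10
Quinn    413.5     18
Uma       21.0     47
filter rows where units <= 18:
       revenue  units
rep                  
Kai      157.0     10
Quinn    413.5     18
So sum() = 570.5.

570.5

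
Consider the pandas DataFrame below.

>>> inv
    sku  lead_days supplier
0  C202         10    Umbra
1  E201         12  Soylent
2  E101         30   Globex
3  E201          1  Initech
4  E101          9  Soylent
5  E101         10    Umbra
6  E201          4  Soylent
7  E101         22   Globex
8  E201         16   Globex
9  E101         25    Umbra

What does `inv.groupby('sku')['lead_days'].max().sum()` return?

56

group by sku, max of lead_days:
sku
C202    10
E101    30
E201    16
Name: lead_days, dtype: int64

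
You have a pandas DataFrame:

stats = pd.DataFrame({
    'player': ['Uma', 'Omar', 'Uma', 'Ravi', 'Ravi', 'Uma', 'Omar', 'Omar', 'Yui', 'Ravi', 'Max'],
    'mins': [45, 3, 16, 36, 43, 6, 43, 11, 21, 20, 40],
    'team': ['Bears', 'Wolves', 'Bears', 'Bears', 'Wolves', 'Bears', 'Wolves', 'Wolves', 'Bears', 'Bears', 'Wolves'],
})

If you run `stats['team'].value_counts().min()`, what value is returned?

value_counts of team:
team
Bears     6
Wolves    5
Name: count, dtype: int64

5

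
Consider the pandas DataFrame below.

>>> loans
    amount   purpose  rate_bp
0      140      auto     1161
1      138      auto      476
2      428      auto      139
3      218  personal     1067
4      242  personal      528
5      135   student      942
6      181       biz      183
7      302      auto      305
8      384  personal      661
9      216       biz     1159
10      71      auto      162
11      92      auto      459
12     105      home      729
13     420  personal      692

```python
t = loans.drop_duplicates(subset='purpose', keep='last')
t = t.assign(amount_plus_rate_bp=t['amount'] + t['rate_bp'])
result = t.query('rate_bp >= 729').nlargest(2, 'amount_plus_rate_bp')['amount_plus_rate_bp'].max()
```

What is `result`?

1375

drop duplicate purpose (keep=last):
    amount   purpose  rate_bp
5      135   student      942
9      216       biz     1159
11      92      auto      459
12     105      home      729
13     420  personal      692
add column amount_plus_rate_bp = t['amount'] + t['rate_bp']:
    amount   purpose  rate_bp  amount_plus_rate_bp
5      135   student      942                 1077
9      216       biz     1159                 1375
11      92      auto      459                  551
12     105      home      729                  834
13     420  personal      692                 1112
filter rows where rate_bp >= 729:
    amount  purpose  rate_bp  amount_plus_rate_bp
5      135  student      942                 1077
9      216      biz     1159                 1375
12     105     home      729                  834
take 2 rows with largest amount_plus_rate_bp:
   amount  purpose  rate_bp  amount_plus_rate_bp
9     216      biz     1159                 1375
5     135  student      942                 1077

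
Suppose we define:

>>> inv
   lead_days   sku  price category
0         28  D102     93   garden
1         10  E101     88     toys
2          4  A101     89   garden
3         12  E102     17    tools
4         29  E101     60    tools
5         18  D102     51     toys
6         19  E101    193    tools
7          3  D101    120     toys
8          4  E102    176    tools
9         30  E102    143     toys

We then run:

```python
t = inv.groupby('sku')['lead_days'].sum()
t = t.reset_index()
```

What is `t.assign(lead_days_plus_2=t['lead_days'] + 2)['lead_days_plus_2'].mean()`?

33.4

group by sku, sum of lead_days:
sku
A101     4
D101     3
D102    46
E101    58
E102    46
Name: lead_days, dtype: int64
reset_index():
    sku  lead_days
0  A101          4
1  D101          3
2  D102         46
3  E101         58
4  E102         46
add column lead_days_plus_2 = t['lead_days'] + 2:
    sku  lead_days  lead_days_plus_2
0  A101          4                 6
1  D101          3                 5
2  D102         46                48
3  E101         58                60
4  E102         46                48
Reading off the mean of column 'lead_days_plus_2', we get 33.4.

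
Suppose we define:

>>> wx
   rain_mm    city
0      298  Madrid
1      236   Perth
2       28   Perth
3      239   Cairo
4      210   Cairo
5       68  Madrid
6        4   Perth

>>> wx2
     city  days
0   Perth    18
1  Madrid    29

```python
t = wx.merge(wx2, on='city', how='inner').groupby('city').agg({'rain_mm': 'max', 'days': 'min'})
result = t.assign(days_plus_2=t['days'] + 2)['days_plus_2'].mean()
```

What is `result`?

merge on 'city' (how='inner') → 5 rows:
   rain_mm    city  days
0      298  Madrid    29
1      236   Perth    18
2       28   Perth    18
3       68  Madrid    29
4        4   Perth    18
group by city: max(rain_mm), min(days):
        rain_mm  days
city                 
Madrid      298    29
Perth       236    18
add column days_plus_2 = t['days'] + 2:
        rain_mm  days  days_plus_2
city                              
Madrid      298    29           31
Perth       236    18           20
Then the mean of column 'days_plus_2': 25.5

25.5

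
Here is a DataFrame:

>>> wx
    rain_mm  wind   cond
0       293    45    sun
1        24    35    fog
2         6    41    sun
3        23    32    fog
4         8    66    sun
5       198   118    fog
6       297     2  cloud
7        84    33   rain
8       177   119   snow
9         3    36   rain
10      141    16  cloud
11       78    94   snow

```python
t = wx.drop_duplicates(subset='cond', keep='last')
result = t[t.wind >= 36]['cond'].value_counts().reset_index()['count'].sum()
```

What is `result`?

drop duplicate cond (keep=last):
    rain_mm  wind   cond
4         8    66    sun
5       198   118    fog
9         3    36   rain
10      141    16  cloud
11       78    94   snow
filter rows where wind >= 36:
    rain_mm  wind  cond
4         8    66   sun
5       198   118   fog
9         3    36  rain
11       78    94  snow
value_counts of cond:
cond
sun     1
fog     1
rain    1
snow    1
Name: count, dtype: int64
reset_index():
   cond  count
0   sun      1
1   fog      1
2  rain      1
3  snow      1

4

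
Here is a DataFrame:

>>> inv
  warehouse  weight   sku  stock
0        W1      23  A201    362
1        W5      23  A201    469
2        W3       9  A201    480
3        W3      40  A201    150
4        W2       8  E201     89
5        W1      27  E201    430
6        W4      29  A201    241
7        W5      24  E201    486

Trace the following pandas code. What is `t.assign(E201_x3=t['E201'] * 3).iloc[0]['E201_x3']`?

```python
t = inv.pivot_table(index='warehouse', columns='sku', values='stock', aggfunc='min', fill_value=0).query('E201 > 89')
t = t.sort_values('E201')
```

1290

pivot: rows=warehouse, cols=sku, min(stock):
sku        A201  E201
warehouse            
W1          362   430
W2            0    89
W3          150     0
W4          241     0
W5          469   486
filter rows where E201 > 89:
sku        A201  E201
warehouse            
W1          362   430
W5          469   486
sort by E201:
sku        A201  E201
warehouse            
W1          362   430
W5          469   486
add column E201_x3 = t['E201'] * 3:
sku        A201  E201  E201_x3
warehouse                     
W1          362   430     1290
W5          469   486     1458
Taking the value at position 0, column 'E201_x3' gives 1290.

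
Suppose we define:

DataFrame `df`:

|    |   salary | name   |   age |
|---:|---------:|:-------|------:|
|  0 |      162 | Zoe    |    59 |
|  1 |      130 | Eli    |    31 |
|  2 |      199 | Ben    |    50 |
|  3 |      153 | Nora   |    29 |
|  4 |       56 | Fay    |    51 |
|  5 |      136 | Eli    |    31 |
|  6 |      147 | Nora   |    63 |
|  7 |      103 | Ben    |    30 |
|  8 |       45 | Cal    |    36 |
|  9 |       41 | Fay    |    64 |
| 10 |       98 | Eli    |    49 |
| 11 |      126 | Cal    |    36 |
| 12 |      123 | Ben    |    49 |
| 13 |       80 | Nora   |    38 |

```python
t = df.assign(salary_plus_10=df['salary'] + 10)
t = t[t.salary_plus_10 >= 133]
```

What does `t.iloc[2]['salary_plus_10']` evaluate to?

209

add column salary_plus_10 = df['salary'] + 10:
    salary  name  age  salary_plus_10
0      162   Zoe   59             172
1      130   Eli   31             140
2      199   Ben   50             209
3      153  Nora   29             163
4       56   Fay   51              66
5      136   Eli   31             146
6      147  Nora   63             157
7      103   Ben   30             113
8       45   Cal   36              55
9       41   Fay   64              51
10      98   Eli   49             108
11     126   Cal   36             136
12     123   Ben   49             133
13      80  Nora   38              90
filter rows where salary_plus_10 >= 133:
    salary  name  age  salary_plus_10
0      162   Zoe   59             172
1      130   Eli   31             140
2      199   Ben   50             209
3      153  Nora   29             163
5      136   Eli   31             146
6      147  Nora   63             157
11     126   Cal   36             136
12     123   Ben   49             133
value at position 2, column 'salary_plus_10' → 209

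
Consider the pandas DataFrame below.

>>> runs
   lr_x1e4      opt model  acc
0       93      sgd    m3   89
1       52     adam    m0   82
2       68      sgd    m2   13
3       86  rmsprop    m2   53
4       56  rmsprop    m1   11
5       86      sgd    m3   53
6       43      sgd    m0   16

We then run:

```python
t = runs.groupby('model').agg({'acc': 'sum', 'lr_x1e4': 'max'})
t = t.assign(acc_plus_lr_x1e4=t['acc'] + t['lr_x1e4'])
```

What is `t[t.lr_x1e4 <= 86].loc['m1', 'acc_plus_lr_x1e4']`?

67

group by model: sum(acc), max(lr_x1e4):
       acc  lr_x1e4
model              
m0      98       52
m1      11       56
m2      66       86
m3     142       93
add column acc_plus_lr_x1e4 = t['acc'] + t['lr_x1e4']:
       acc  lr_x1e4  acc_plus_lr_x1e4
model                                
m0      98       52               150
m1      11       56                67
m2      66       86               152
m3     142       93               235
filter rows where lr_x1e4 <= 86:
       acc  lr_x1e4  acc_plus_lr_x1e4
model                                
m0      98       52               150
m1      11       56                67
m2      66       86               152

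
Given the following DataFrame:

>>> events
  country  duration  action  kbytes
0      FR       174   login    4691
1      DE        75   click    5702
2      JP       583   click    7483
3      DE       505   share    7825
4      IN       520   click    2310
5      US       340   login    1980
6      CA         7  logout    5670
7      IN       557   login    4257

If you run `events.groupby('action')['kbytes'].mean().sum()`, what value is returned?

group by action, mean of kbytes:
action
click     5165.000000
login     3642.666667
logout    5670.000000
share     7825.000000
Name: kbytes, dtype: float64
Hence 22302.6666667.

22302.6666667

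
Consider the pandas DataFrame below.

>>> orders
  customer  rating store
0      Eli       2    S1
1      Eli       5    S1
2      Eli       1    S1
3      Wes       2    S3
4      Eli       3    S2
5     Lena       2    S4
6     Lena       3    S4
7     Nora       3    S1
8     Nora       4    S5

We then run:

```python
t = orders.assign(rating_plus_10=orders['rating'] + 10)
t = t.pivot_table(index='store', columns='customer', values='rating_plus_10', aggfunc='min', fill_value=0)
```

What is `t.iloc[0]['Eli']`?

add column rating_plus_10 = orders['rating'] + 10:
  customer  rating store  rating_plus_10
0      Eli       2    S1              12
1      Eli       5    S1              15
2      Eli       1    S1              11
3      Wes       2    S3              12
4      Eli       3    S2              13
5     Lena       2    S4              12
6     Lena       3    S4              13
7     Nora       3    S1              13
8     Nora       4    S5              14
pivot: rows=store, cols=customer, min(rating_plus_10):
customer  Eli  Lena  Nora  Wes
store                         
S1         11     0    13    0
S2         13     0     0    0
S3          0     0     0   12
S4          0    12     0    0
S5          0     0    14    0

11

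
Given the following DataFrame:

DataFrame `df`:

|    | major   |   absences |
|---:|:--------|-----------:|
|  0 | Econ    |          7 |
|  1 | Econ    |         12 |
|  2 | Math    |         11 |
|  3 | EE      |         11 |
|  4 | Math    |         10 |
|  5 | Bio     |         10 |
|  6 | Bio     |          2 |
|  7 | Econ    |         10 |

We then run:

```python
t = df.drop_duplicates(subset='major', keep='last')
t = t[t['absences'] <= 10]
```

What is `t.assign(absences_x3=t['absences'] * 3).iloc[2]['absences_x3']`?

drop duplicate major (keep=last):
  major  absences
3    EE        11
4  Math        10
6   Bio         2
7  Econ        10
filter rows where absences <= 10:
  major  absences
4  Math        10
6   Bio         2
7  Econ        10
add column absences_x3 = t['absences'] * 3:
  major  absences  absences_x3
4  Math        10           30
6   Bio         2            6
7  Econ        10           30
value at position 2, column 'absences_x3' → 30

30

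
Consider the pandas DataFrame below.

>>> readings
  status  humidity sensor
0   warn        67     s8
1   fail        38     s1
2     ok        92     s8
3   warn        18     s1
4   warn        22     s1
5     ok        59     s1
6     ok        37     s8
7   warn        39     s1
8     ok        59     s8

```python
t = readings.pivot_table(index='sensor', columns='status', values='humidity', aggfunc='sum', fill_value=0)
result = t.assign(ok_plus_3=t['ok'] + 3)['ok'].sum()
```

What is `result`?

247

pivot: rows=sensor, cols=status, sum(humidity):
status  fail   ok  warn
sensor                 
s1        38   59    79
s8         0  188    67
add column ok_plus_3 = t['ok'] + 3:
status  fail   ok  warn  ok_plus_3
sensor                            
s1        38   59    79         62
s8         0  188    67        191
So sum() = 247.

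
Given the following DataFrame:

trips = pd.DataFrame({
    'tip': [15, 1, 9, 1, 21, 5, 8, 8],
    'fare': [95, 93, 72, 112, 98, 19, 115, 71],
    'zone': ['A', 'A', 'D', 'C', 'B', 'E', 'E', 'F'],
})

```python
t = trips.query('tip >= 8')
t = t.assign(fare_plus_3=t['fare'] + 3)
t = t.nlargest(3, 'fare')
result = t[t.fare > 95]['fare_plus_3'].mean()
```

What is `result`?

109.5

filter rows where tip >= 8:
   tip  fare zone
0   15    95    A
2    9    72    D
4   21    98    B
6    8   115    E
7    8    71    F
add column fare_plus_3 = t['fare'] + 3:
   tip  fare zone  fare_plus_3
0   15    95    A           98
2    9    72    D           75
4   21    98    B          101
6    8   115    E          118
7    8    71    F           74
take 3 rows with largest fare:
   tip  fare zone  fare_plus_3
6    8   115    E          118
4   21    98    B          101
0   15    95    A           98
filter rows where fare > 95:
   tip  fare zone  fare_plus_3
6    8   115    E          118
4   21    98    B          101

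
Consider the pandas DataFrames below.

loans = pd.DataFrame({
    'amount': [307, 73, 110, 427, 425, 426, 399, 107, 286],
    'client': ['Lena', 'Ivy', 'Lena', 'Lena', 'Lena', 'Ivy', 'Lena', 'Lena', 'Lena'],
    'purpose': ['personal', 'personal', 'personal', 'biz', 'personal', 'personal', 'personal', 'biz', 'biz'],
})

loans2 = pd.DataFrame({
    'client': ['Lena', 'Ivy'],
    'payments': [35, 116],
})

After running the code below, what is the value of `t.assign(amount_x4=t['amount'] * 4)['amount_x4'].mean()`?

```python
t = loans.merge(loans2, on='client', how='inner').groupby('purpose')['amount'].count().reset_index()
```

18.0

merge on 'client' (how='inner') → 9 rows:
   amount client   purpose  payments
0     307   Lena  personal        35
1      73    Ivy  personal       116
2     110   Lena  personal        35
3     427   Lena       biz        35
4     425   Lena  personal        35
5     426    Ivy  personal       116
6     399   Lena  personal        35
7     107   Lena       biz        35
8     286   Lena       biz        35
group by purpose, count of amount:
purpose
biz         3
personal    6
Name: amount, dtype: int64
reset_index():
    purpose  amount
0       biz       3
1  personal       6
add column amount_x4 = t['amount'] * 4:
    purpose  amount  amount_x4
0       biz       3         12
1  personal       6         24
So mean() = 18.0.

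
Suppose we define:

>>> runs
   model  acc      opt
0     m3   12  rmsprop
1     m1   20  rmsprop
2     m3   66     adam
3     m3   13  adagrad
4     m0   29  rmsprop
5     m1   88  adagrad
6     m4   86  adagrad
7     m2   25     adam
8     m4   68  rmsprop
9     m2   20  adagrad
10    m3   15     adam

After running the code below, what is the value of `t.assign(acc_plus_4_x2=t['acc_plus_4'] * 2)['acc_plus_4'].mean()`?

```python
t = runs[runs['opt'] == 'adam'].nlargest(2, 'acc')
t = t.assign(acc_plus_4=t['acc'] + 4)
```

49.5

filter rows where opt == 'adam':
   model  acc   opt
2     m3   66  adam
7     m2   25  adam
10    m3   15  adam
take 2 rows with largest acc:
  model  acc   opt
2    m3   66  adam
7    m2   25  adam
add column acc_plus_4 = t['acc'] + 4:
  model  acc   opt  acc_plus_4
2    m3   66  adam          70
7    m2   25  adam          29
add column acc_plus_4_x2 = t['acc_plus_4'] * 2:
  model  acc   opt  acc_plus_4  acc_plus_4_x2
2    m3   66  adam          70            140
7    m2   25  adam          29             58
Finally, mean of column 'acc_plus_4' = 49.5.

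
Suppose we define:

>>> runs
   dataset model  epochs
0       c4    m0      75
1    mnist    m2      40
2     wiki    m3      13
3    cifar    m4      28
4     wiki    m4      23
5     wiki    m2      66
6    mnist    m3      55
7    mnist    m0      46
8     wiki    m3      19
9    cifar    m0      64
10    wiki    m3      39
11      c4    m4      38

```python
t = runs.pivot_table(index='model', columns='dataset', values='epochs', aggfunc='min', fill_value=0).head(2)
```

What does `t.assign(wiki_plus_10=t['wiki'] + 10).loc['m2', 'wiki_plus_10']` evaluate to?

pivot: rows=model, cols=dataset, min(epochs):
dataset  c4  cifar  mnist  wiki
model                          
m0       75     64     46     0
m2        0      0     40    66
m3        0      0     55    13
m4       38     28      0    23
take first 2 rows:
dataset  c4  cifar  mnist  wiki
model                          
m0       75     64     46     0
m2        0      0     40    66
add column wiki_plus_10 = t['wiki'] + 10:
dataset  c4  cifar  mnist  wiki  wiki_plus_10
model                                        
m0       75     64     46     0            10
m2        0      0     40    66            76
Hence 76.

76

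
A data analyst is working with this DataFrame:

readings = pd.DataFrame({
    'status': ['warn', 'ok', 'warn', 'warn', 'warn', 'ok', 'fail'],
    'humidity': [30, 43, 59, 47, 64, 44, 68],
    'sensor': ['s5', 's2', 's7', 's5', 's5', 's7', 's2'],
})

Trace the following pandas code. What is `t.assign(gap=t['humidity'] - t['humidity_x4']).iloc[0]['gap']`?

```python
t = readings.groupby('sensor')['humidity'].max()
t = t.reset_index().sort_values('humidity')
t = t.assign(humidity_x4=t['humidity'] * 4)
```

-177

group by sensor, max of humidity:
sensor
s2    68
s5    64
s7    59
Name: humidity, dtype: int64
reset_index():
  sensor  humidity
0     s2        68
1     s5        64
2     s7        59
sort by humidity:
  sensor  humidity
2     s7        59
1     s5        64
0     s2        68
add column humidity_x4 = t['humidity'] * 4:
  sensor  humidity  humidity_x4
2     s7        59          236
1     s5        64          256
0     s2        68          272
add column gap = t['humidity'] - t['humidity_x4']:
  sensor  humidity  humidity_x4  gap
2     s7        59          236 -177
1     s5        64          256 -192
0     s2        68          272 -204
Reading off the value at position 0, column 'gap', we get -177.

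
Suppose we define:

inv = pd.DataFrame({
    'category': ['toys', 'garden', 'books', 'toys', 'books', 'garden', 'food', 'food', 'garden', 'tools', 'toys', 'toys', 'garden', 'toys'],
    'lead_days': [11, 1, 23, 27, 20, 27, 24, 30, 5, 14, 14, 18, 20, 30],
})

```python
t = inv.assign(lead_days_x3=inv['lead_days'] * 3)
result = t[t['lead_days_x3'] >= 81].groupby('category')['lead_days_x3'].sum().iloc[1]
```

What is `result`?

81

add column lead_days_x3 = inv['lead_days'] * 3:
   category  lead_days  lead_days_x3
0      toys         11            33
1    garden          1             3
2     books         23            69
3      toys         27            81
4     books         20            60
5    garden         27            81
6      food         24            72
7      food         30            90
8    garden          5            15
9     tools         14            42
10     toys         14            42
11     toys         18            54
12   garden         20            60
13     toys         30            90
filter rows where lead_days_x3 >= 81:
   category  lead_days  lead_days_x3
3      toys         27            81
5    garden         27            81
7      food         30            90
13     toys         30            90
group by category, sum of lead_days_x3:
category
food       90
garden     81
toys      171
Name: lead_days_x3, dtype: int64
Hence 81.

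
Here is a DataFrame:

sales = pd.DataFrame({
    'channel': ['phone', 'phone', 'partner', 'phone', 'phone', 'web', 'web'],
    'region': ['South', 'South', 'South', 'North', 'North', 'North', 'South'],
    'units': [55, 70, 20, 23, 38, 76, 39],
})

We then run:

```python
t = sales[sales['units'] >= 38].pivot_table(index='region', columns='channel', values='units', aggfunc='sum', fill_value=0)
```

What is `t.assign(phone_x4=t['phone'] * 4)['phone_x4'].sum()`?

652

filter rows where units >= 38:
  channel region  units
0   phone  South     55
1   phone  South     70
4   phone  North     38
5     web  North     76
6     web  South     39
pivot: rows=region, cols=channel, sum(units):
channel  phone  web
region             
North       38   76
South      125   39
add column phone_x4 = t['phone'] * 4:
channel  phone  web  phone_x4
region                       
North       38   76       152
South      125   39       500
sum of column 'phone_x4' → 652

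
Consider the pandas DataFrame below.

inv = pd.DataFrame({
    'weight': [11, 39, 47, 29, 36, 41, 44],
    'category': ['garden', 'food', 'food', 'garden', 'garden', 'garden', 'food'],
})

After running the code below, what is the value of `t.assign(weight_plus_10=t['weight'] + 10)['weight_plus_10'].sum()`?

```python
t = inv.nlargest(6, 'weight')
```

take 6 rows with largest weight:
   weight category
2      47     food
6      44     food
5      41   garden
1      39     food
4      36   garden
3      29   garden
add column weight_plus_10 = t['weight'] + 10:
   weight category  weight_plus_10
2      47     food              57
6      44     food              54
5      41   garden              51
1      39     food              49
4      36   garden              46
3      29   garden              39
The sum of column 'weight_plus_10' is 296.

296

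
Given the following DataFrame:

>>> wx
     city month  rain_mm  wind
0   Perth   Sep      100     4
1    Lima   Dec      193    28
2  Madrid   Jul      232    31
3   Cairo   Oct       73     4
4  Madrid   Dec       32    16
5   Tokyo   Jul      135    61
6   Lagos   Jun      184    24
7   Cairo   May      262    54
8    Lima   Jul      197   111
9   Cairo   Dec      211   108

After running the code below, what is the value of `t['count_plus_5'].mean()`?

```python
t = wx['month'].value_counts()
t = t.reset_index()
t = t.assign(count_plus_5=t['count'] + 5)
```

6.66666666667

value_counts of month:
month
Dec    3
Jul    3
Sep    1
Oct    1
Jun    1
May    1
Name: count, dtype: int64
reset_index():
  month  count
0   Dec      3
1   Jul      3
2   Sep      1
3   Oct      1
4   Jun      1
5   May      1
add column count_plus_5 = t['count'] + 5:
  month  count  count_plus_5
0   Dec      3             8
1   Jul      3             8
2   Sep      1             6
3   Oct      1             6
4   Jun      1             6
5   May      1             6
So mean() = 6.66666666667.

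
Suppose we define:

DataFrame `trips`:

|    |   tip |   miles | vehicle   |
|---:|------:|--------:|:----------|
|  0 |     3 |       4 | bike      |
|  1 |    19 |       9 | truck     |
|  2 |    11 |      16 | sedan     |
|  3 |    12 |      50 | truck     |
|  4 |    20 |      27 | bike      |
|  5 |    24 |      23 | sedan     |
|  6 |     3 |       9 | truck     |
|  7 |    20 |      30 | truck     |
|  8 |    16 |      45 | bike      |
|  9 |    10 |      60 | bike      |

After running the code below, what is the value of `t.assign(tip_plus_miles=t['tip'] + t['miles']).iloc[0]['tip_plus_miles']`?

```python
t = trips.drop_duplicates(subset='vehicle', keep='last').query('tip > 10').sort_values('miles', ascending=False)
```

drop duplicate vehicle (keep=last):
   tip  miles vehicle
5   24     23   sedan
7   20     30   truck
9   10     60    bike
filter rows where tip > 10:
   tip  miles vehicle
5   24     23   sedan
7   20     30   truck
sort by miles descending:
   tip  miles vehicle
7   20     30   truck
5   24     23   sedan
add column tip_plus_miles = t['tip'] + t['miles']:
   tip  miles vehicle  tip_plus_miles
7   20     30   truck              50
5   24     23   sedan              47

50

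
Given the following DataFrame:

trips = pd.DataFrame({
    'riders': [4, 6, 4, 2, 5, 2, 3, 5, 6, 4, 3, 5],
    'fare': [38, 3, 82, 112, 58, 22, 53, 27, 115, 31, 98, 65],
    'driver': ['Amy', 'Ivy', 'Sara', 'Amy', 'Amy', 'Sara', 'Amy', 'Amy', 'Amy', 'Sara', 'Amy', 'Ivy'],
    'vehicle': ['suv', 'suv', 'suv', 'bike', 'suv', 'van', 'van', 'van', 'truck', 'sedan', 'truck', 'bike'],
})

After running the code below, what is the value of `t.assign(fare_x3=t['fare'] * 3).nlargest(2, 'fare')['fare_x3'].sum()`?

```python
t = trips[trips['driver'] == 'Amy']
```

filter rows where driver == 'Amy':
    riders  fare driver vehicle
0        4    38    Amy     suv
3        2   112    Amy    bike
4        5    58    Amy     suv
6        3    53    Amy     van
7        5    27    Amy     van
8        6   115    Amy   truck
10       3    98    Amy   truck
add column fare_x3 = t['fare'] * 3:
    riders  fare driver vehicle  fare_x3
0        4    38    Amy     suv      114
3        2   112    Amy    bike      336
4        5    58    Amy     suv      174
6        3    53    Amy     van      159
7        5    27    Amy     van       81
8        6   115    Amy   truck      345
10       3    98    Amy   truck      294
take 2 rows with largest fare:
   riders  fare driver vehicle  fare_x3
8       6   115    Amy   truck      345
3       2   112    Amy    bike      336
Taking the sum of column 'fare_x3' gives 681.

681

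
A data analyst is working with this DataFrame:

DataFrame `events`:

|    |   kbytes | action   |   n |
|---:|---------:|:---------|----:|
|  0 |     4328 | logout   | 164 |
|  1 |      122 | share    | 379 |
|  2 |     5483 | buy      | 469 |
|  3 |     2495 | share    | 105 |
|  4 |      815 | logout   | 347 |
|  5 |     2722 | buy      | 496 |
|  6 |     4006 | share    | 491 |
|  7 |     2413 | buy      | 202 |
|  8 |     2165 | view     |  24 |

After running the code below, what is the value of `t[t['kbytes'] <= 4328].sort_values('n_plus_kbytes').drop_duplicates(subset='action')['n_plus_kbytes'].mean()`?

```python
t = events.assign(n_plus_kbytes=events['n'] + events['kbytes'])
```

1616.75

add column n_plus_kbytes = events['n'] + events['kbytes']:
   kbytes  action    n  n_plus_kbytes
0    4328  logout  164           4492
1     122   share  379            501
2    5483     buy  469           5952
3    2495   share  105           2600
4     815  logout  347           1162
5    2722     buy  496           3218
6    4006   share  491           4497
7    2413     buy  202           2615
8    2165    view   24           2189
filter rows where kbytes <= 4328:
   kbytes  action    n  n_plus_kbytes
0    4328  logout  164           4492
1     122   share  379            501
3    2495   share  105           2600
4     815  logout  347           1162
5    2722     buy  496           3218
6    4006   share  491           4497
7    2413     buy  202           2615
8    2165    view   24           2189
sort by n_plus_kbytes:
   kbytes  action    n  n_plus_kbytes
1     122   share  379            501
4     815  logout  347           1162
8    2165    view   24           2189
3    2495   share  105           2600
7    2413     buy  202           2615
5    2722     buy  496           3218
0    4328  logout  164           4492
6    4006   share  491           4497
drop duplicate action (keep=first):
   kbytes  action    n  n_plus_kbytes
1     122   share  379            501
4     815  logout  347           1162
8    2165    view   24           2189
7    2413     buy  202           2615
Taking the mean of column 'n_plus_kbytes' gives 1616.75.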